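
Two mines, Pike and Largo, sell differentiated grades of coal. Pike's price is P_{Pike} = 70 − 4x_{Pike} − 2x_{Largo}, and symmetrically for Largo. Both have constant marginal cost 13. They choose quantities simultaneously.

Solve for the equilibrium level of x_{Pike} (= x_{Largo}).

Mine Pike's profit: π = x_{Pike}(70 − 4x_{Pike} − 2x_{Largo}) − 13x_{Pike}.
∂π/∂x_{Pike} = 57 − 8x_{Pike} − 2x_{Largo} = 0 ⇒ x_{Pike} = 7.125 − 0.25x_{Largo}.
By symmetry x_{Largo} = x_{Pike}; substituting into the reaction function, 1.25x_{Pike} = 7.125 and x_{Pike} = 5.7.

5.7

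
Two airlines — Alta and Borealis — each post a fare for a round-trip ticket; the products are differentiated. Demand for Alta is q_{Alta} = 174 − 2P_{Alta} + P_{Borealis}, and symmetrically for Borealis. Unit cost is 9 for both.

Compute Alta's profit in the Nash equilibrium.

6050

Alta's profit: π = (P_{Alta} − 9)(174 − 2P_{Alta} + P_{Borealis}).
∂π/∂P_{Alta} = 192 − 4P_{Alta} + P_{Borealis} = 0 ⇒ P_{Alta} = 48 + 0.25P_{Borealis}.
Setting P_{Alta} = P_{Borealis} in the reaction function: P_{Alta} = 48 + 0.25P_{Alta}, so P_{Alta} = 48 / 0.75 = 64.
q_{Alta} = 174 − 2·64 + 64 = 110.
Profit = (64 − 9)·110 = 6050.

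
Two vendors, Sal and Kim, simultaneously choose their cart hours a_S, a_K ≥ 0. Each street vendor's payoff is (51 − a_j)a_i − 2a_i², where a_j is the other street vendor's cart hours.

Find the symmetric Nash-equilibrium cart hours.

Sal's payoff is (51 − a_K)a_S − 2a_S².
∂π/∂a_S = 51 − a_K − 4a_S = 0, so a_S = 12.75 − 0.25a_K.
The game is symmetric, so in equilibrium a_K = a_S: the reaction function gives 1.25a_S = 12.75, hence a_S = 10.2.

10.2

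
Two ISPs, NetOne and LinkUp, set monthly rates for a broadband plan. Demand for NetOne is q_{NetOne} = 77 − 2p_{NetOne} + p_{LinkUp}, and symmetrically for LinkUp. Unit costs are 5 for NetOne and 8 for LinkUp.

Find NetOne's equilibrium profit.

NetOne's profit: π = (p_{NetOne} − 5)(77 − 2p_{NetOne} + p_{LinkUp}).
∂π/∂p_{NetOne} = 87 − 4p_{NetOne} + p_{LinkUp} = 0 ⇒ p_{NetOne} = 21.75 + 0.25p_{LinkUp}.
Similarly p_{LinkUp} = 23.25 + 0.25p_{NetOne}.
Plugging p_{LinkUp} into NetOne's best response: p_{NetOne} = 21.75 + 0.25(23.25 + 0.25p_{NetOne}) ⇒ 0.9375p_{NetOne} = 27.5625, so p_{NetOne} = 29.4.
Then p_{LinkUp} = 23.25 + 0.25·29.4 = 30.6.
q_{NetOne} = 77 − 2·29.4 + 30.6 = 48.8.
Profit = (29.4 − 5)·48.8 = 1190.72.

1190.72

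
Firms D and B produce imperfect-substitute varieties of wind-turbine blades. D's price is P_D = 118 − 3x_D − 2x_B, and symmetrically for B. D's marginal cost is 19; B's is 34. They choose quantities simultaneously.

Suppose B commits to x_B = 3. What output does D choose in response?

Firm D's profit: π = x_D(118 − 3x_D − 2x_B) − 19x_D.
∂π/∂x_D = 99 − 6x_D − 2x_B = 0 ⇒ x_D = 16.5 − (1/3)x_B.
At x_B = 3: x_D = 16.5 − (1/3)·3 = 15.5.

15.5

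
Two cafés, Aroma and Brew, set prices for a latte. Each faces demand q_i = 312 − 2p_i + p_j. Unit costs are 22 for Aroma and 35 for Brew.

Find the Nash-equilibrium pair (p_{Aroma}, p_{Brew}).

120.4, 125.6

Aroma's profit: π = (p_{Aroma} − 22)(312 − 2p_{Aroma} + p_{Brew}).
∂π/∂p_{Aroma} = 356 − 4p_{Aroma} + p_{Brew} = 0 ⇒ p_{Aroma} = 89 + 0.25p_{Brew}.
Similarly p_{Brew} = 95.5 + 0.25p_{Aroma}.
Plugging p_{Brew} into Aroma's best response: p_{Aroma} = 89 + 0.25(95.5 + 0.25p_{Aroma}) ⇒ 0.9375p_{Aroma} = 112.875, so p_{Aroma} = 120.4.
Then p_{Brew} = 95.5 + 0.25·120.4 = 125.6.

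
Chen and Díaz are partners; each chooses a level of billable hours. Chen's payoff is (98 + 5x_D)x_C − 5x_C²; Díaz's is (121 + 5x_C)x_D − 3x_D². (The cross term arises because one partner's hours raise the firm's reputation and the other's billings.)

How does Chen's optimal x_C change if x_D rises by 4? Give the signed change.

Expanding Chen's payoff: 98x_C + 5x_Dx_C − 5x_C².
∂π/∂x_C = 98 + 5x_D − 10x_C = 0, so x_C = 9.8 + 0.5x_D.
The reaction-function slope is 0.5, so a 4-unit rise in x_D moves x_C by 0.5 × 4 = 2. Chen's best response rises — the actions are strategic complements.

2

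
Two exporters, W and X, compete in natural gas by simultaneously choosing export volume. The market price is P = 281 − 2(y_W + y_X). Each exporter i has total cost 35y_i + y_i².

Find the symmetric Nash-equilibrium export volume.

Exporter W's profit: π = y_W(281 − 2(y_W + y_X)) − 35y_W − y_W².
∂π/∂y_W = 246 − 6y_W − 2y_X = 0, so y_W = 41 − (1/3)y_X.
The game is symmetric, so in equilibrium y_X = y_W: the reaction function gives (4/3)y_W = 41, hence y_W = 30.75.

30.75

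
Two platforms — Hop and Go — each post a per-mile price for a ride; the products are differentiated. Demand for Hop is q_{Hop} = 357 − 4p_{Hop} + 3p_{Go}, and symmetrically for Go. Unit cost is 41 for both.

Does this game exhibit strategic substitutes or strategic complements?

strategic complements

Hop's profit: π = (p_{Hop} − 41)(357 − 4p_{Hop} + 3p_{Go}).
∂π/∂p_{Hop} = 521 − 8p_{Hop} + 3p_{Go} = 0 ⇒ p_{Hop} = 65.125 + 0.375p_{Go}.
The best-response slope dp_{Hop}/dp_{Go} = 0.375 > 0: the reaction function is upward-sloping, so the choices are strategic complements.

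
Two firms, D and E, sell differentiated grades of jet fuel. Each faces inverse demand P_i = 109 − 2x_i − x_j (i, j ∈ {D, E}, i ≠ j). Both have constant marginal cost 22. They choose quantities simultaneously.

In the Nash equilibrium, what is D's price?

Firm D's profit: π = x_D(109 − 2x_D − x_E) − 22x_D.
∂π/∂x_D = 87 − 4x_D − x_E = 0 ⇒ x_D = 21.75 − 0.25x_E.
By symmetry x_E = x_D; substituting into the reaction function, 1.25x_D = 21.75 and x_D = 17.4.
P_D = 109 − 2·17.4 − 17.4 = 56.8.

56.8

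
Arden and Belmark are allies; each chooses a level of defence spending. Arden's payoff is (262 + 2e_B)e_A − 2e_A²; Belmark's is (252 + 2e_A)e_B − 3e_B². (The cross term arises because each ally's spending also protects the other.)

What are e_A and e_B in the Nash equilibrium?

103.8, 76.6

Expanding Arden's payoff: 262e_A + 2e_Be_A − 2e_A².
∂π/∂e_A = 262 + 2e_B − 4e_A = 0, so e_A = 65.5 + 0.5e_B.
Likewise for Belmark: e_B = 42 + (1/3)e_A.
Substituting the second reaction function into the first: e_A = 65.5 + 0.5(42 + (1/3)e_A), which gives (5/6)e_A = 86.5 ⇒ e_A = 103.8.
Then e_B = 42 + (1/3)·103.8 = 76.6.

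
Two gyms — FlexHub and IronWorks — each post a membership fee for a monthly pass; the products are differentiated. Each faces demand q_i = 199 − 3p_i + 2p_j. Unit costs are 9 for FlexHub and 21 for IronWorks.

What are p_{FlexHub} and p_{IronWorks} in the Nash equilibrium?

FlexHub's profit: π = (p_{FlexHub} − 9)(199 − 3p_{FlexHub} + 2p_{IronWorks}).
∂π/∂p_{FlexHub} = 226 − 6p_{FlexHub} + 2p_{IronWorks} = 0 ⇒ p_{FlexHub} = 113/3 + (1/3)p_{IronWorks}.
Similarly p_{IronWorks} = 131/3 + (1/3)p_{FlexHub}.
Plugging p_{IronWorks} into FlexHub's best response: p_{FlexHub} = 113/3 + (1/3)(131/3 + (1/3)p_{FlexHub}) ⇒ (8/9)p_{FlexHub} = 470/9, so p_{FlexHub} = 58.75.
Then p_{IronWorks} = 131/3 + (1/3)·58.75 = 63.25.

58.75, 63.25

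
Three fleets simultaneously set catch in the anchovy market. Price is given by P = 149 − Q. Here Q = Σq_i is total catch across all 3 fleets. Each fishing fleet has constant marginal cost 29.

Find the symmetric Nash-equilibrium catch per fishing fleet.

30

A representative fishing fleet's profit is π_i = q_i(149 − Q) − 29q_i, with Q = q_i + Σ_{j≠i} q_j.
First-order condition: 120 − 2q_i − Σ_{j≠i} q_j = 0.
Imposing symmetry (q_j = q for all j) turns Σ_{j≠i} q_j into 2q, so 120 = 4q and q = 30.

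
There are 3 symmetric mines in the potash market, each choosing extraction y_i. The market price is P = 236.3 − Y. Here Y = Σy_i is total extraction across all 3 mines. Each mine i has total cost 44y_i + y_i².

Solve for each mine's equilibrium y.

A representative mine's profit is π_i = y_i(236.3 − Y) − 44y_i − y_i², with Y = y_i + Σ_{j≠i} y_j.
First-order condition: 192.3 − 4y_i − Σ_{j≠i} y_j = 0.
With identical mines, set every y_j = y: then 192.3 − 4y − 2y = 0, i.e. y = 192.3/6 = 32.05.

32.05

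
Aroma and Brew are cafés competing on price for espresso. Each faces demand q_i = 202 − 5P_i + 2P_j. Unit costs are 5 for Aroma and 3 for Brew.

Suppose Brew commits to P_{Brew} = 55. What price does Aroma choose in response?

33.7

Aroma's profit: π = (P_{Aroma} − 5)(202 − 5P_{Aroma} + 2P_{Brew}).
∂π/∂P_{Aroma} = 227 − 10P_{Aroma} + 2P_{Brew} = 0 ⇒ P_{Aroma} = 22.7 + 0.2P_{Brew}.
At P_{Brew} = 55: P_{Aroma} = 22.7 + 0.2·55 = 33.7.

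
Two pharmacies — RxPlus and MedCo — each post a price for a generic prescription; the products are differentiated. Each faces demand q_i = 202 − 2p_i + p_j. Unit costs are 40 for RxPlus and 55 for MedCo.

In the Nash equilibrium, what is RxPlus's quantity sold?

112

RxPlus's profit: π = (p_{RxPlus} − 40)(202 − 2p_{RxPlus} + p_{MedCo}).
∂π/∂p_{RxPlus} = 282 − 4p_{RxPlus} + p_{MedCo} = 0 ⇒ p_{RxPlus} = 70.5 + 0.25p_{MedCo}.
Similarly p_{MedCo} = 78 + 0.25p_{RxPlus}.
Substituting the second reaction function into the first: p_{RxPlus} = 70.5 + 0.25(78 + 0.25p_{RxPlus}), which gives 0.9375p_{RxPlus} = 90 ⇒ p_{RxPlus} = 96.
Then p_{MedCo} = 78 + 0.25·96 = 102.
q_{RxPlus} = 202 − 2·96 + 102 = 112.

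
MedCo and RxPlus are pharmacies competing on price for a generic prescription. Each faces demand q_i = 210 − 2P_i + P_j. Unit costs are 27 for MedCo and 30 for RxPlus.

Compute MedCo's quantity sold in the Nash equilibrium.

122.8

MedCo's profit: π = (P_{MedCo} − 27)(210 − 2P_{MedCo} + P_{RxPlus}).
∂π/∂P_{MedCo} = 264 − 4P_{MedCo} + P_{RxPlus} = 0 ⇒ P_{MedCo} = 66 + 0.25P_{RxPlus}.
Similarly P_{RxPlus} = 67.5 + 0.25P_{MedCo}.
Plugging P_{RxPlus} into MedCo's best response: P_{MedCo} = 66 + 0.25(67.5 + 0.25P_{MedCo}) ⇒ 0.9375P_{MedCo} = 82.875, so P_{MedCo} = 88.4.
Then P_{RxPlus} = 67.5 + 0.25·88.4 = 89.6.
q_{MedCo} = 210 − 2·88.4 + 89.6 = 122.8.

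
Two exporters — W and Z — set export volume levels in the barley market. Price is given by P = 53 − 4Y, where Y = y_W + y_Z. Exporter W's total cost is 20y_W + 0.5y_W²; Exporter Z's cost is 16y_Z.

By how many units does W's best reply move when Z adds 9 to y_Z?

-4

Exporter W's profit: π = y_W(53 − 4(y_W + y_Z)) − 20y_W − 0.5y_W².
∂π/∂y_W = 33 − 9y_W − 4y_Z = 0, so y_W = 11/3 − (4/9)y_Z.
The reaction-function slope is −4/9, so a 9-unit rise in y_Z moves y_W by −4/9 × 9 = −4. W's best response falls — the actions are strategic substitutes.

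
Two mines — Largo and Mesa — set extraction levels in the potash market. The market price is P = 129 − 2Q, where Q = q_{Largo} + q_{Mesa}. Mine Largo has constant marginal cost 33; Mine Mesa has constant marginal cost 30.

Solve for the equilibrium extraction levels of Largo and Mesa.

Mine Largo's profit: π = q_{Largo}(129 − 2(q_{Largo} + q_{Mesa})) − 33q_{Largo}.
∂π/∂q_{Largo} = 96 − 4q_{Largo} − 2q_{Mesa} = 0, so q_{Largo} = 24 − 0.5q_{Mesa}.
By the same steps for Mesa: q_{Mesa} = 24.75 − 0.5q_{Largo}.
Plugging q_{Mesa} into Largo's best response: q_{Largo} = 24 − 0.5(24.75 − 0.5q_{Largo}) ⇒ 0.75q_{Largo} = 11.625, so q_{Largo} = 15.5.
Then q_{Mesa} = 24.75 − 0.5·15.5 = 17.

15.5, 17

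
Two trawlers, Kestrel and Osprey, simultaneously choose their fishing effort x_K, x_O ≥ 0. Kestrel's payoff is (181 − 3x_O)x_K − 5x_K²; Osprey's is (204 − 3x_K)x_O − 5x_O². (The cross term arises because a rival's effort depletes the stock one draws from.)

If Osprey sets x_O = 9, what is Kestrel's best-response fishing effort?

Expanding Kestrel's payoff: 181x_K − 3x_Ox_K − 5x_K².
∂π/∂x_K = 181 − 3x_O − 10x_K = 0, so x_K = 18.1 − 0.3x_O.
At x_O = 9: x_K = 18.1 − 0.3·9 = 15.4.

15.4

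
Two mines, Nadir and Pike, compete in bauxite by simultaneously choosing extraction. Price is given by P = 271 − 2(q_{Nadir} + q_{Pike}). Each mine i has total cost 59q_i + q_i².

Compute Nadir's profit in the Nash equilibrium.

Mine Nadir's profit: π = q_{Nadir}(271 − 2(q_{Nadir} + q_{Pike})) − 59q_{Nadir} − q_{Nadir}².
∂π/∂q_{Nadir} = 212 − 6q_{Nadir} − 2q_{Pike} = 0, so q_{Nadir} = 106/3 − (1/3)q_{Pike}.
Setting q_{Nadir} = q_{Pike} in the reaction function: q_{Nadir} = 106/3 − (1/3)q_{Nadir}, so q_{Nadir} = (106/3) / (4/3) = 26.5.
Price P = 271 − 2·53 = 165.
Nadir's profit: (165 − 59)·26.5 − (26.5)² = 2106.75.

2106.75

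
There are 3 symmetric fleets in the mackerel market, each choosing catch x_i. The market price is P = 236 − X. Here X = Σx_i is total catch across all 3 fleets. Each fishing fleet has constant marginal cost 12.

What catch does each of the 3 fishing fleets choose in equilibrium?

A representative fishing fleet's profit is π_i = x_i(236 − X) − 12x_i, with X = x_i + Σ_{j≠i} x_j.
First-order condition: 224 − 2x_i − Σ_{j≠i} x_j = 0.
Imposing symmetry (x_j = x for all j) turns Σ_{j≠i} x_j into 2x, so 224 = 4x and x = 56.

56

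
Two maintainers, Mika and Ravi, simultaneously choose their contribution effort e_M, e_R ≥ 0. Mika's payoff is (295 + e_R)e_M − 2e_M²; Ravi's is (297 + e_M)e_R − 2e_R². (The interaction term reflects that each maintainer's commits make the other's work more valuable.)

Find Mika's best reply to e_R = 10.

Expanding Mika's payoff: 295e_M + e_Re_M − 2e_M².
∂π/∂e_M = 295 + e_R − 4e_M = 0, so e_M = 73.75 + 0.25e_R.
At e_R = 10: e_M = 73.75 + 0.25·10 = 76.25.

76.25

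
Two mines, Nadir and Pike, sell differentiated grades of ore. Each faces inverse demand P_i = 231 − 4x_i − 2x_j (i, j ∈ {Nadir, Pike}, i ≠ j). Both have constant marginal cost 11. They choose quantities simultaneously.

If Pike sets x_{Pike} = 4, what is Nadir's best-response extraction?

26.5

Mine Nadir's profit: π = x_{Nadir}(231 − 4x_{Nadir} − 2x_{Pike}) − 11x_{Nadir}.
∂π/∂x_{Nadir} = 220 − 8x_{Nadir} − 2x_{Pike} = 0 ⇒ x_{Nadir} = 27.5 − 0.25x_{Pike}.
At x_{Pike} = 4: x_{Nadir} = 27.5 − 0.25·4 = 26.5.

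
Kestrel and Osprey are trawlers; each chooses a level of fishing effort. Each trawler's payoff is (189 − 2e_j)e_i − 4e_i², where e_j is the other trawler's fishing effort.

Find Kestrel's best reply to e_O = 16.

Kestrel's payoff is (189 − 2e_O)e_K − 4e_K².
∂π/∂e_K = 189 − 2e_O − 8e_K = 0, so e_K = 23.625 − 0.25e_O.
At e_O = 16: e_K = 23.625 − 0.25·16 = 19.625.

19.625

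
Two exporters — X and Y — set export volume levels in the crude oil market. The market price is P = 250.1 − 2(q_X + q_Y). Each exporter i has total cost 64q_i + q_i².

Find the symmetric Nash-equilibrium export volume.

Exporter X's profit: π = q_X(250.1 − 2(q_X + q_Y)) − 64q_X − q_X².
∂π/∂q_X = 186.1 − 6q_X − 2q_Y = 0, so q_X = 1861/60 − (1/3)q_Y.
Setting q_X = q_Y in the reaction function: q_X = 1861/60 − (1/3)q_X, so q_X = (1861/60) / (4/3) = 23.2625.

23.2625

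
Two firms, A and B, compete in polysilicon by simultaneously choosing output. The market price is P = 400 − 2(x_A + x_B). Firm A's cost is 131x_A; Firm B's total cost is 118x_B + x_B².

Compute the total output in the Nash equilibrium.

Firm A's profit: π = x_A(400 − 2(x_A + x_B)) − 131x_A.
∂π/∂x_A = 269 − 4x_A − 2x_B = 0, so x_A = 67.25 − 0.5x_B.
For B: ∂π/∂x_B = 282 − 6x_B − 2x_A = 0 ⇒ x_B = 47 − (1/3)x_A.
Plugging x_B into A's best response: x_A = 67.25 − 0.5(47 − (1/3)x_A) ⇒ (5/6)x_A = 43.75, so x_A = 52.5.
Then x_B = 47 − (1/3)·52.5 = 29.5.
Total output: 52.5 + 29.5 = 82.

82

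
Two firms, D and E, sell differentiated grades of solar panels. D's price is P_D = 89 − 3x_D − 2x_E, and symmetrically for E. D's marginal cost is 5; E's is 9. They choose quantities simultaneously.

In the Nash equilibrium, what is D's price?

Firm D's profit: π = x_D(89 − 3x_D − 2x_E) − 5x_D.
∂π/∂x_D = 84 − 6x_D − 2x_E = 0 ⇒ x_D = 14 − (1/3)x_E.
Similarly x_E = 40/3 − (1/3)x_D.
Solving the two reaction functions simultaneously: (1 − (−1/3)(−1/3))x_D = 14 − (1/3)·(40/3), so (8/9)x_D = 86/9 and x_D = 10.75.
Then x_E = 40/3 − (1/3)·10.75 = 9.75.
P_D = 89 − 3·10.75 − 2·9.75 = 37.25.

37.25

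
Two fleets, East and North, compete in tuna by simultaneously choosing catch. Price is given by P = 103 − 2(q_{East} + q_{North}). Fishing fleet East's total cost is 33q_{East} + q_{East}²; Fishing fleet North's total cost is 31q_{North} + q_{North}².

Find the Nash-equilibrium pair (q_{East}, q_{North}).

Fishing fleet East's profit: π = q_{East}(103 − 2(q_{East} + q_{North})) − 33q_{East} − q_{East}².
∂π/∂q_{East} = 70 − 6q_{East} − 2q_{North} = 0, so q_{East} = 35/3 − (1/3)q_{North}.
By the same steps for North: q_{North} = 12 − (1/3)q_{East}.
Solving the two reaction functions simultaneously: (1 − (−1/3)(−1/3))q_{East} = 35/3 − (1/3)·12, so (8/9)q_{East} = 23/3 and q_{East} = 8.625.
Then q_{North} = 12 − (1/3)·8.625 = 9.125.

8.625, 9.125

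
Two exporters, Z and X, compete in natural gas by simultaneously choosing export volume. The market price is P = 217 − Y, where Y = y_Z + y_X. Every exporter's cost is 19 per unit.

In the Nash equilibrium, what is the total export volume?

Exporter Z's profit: π = y_Z(217 − (y_Z + y_X)) − 19y_Z.
∂π/∂y_Z = 198 − 2y_Z − y_X = 0, so y_Z = 99 − 0.5y_X.
Setting y_Z = y_X in the reaction function: y_Z = 99 − 0.5y_Z, so y_Z = 99 / 1.5 = 66.
Total export volume: 66 + 66 = 132.

132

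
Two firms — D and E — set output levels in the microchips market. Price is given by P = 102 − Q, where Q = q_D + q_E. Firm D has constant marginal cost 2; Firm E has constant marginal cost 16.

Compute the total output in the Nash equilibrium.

Firm D's profit: π = q_D(102 − (q_D + q_E)) − 2q_D.
∂π/∂q_D = 100 − 2q_D − q_E = 0, so q_D = 50 − 0.5q_E.
By the same steps for E: q_E = 43 − 0.5q_D.
Solving the two reaction functions simultaneously: (1 − (−0.5)(−0.5))q_D = 50 − 0.5·43, so 0.75q_D = 28.5 and q_D = 38.
Then q_E = 43 − 0.5·38 = 24.
Total output: 38 + 24 = 62.

62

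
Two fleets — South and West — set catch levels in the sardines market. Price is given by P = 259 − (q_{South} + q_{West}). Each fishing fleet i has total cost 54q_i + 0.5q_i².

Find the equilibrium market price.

156.5

Fishing fleet South's profit: π = q_{South}(259 − (q_{South} + q_{West})) − 54q_{South} − 0.5q_{South}².
∂π/∂q_{South} = 205 − 3q_{South} − q_{West} = 0, so q_{South} = 205/3 − (1/3)q_{West}.
The game is symmetric, so in equilibrium q_{West} = q_{South}: the reaction function gives (4/3)q_{South} = 205/3, hence q_{South} = 51.25.
Equilibrium price: P = 259 − 102.5 = 156.5.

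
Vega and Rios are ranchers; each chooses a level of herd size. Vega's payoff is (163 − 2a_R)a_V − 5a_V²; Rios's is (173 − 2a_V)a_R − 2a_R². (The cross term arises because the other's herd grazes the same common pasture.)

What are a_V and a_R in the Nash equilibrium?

Expanding Vega's payoff: 163a_V − 2a_Ra_V − 5a_V².
∂π/∂a_V = 163 − 2a_R − 10a_V = 0, so a_V = 16.3 − 0.2a_R.
Likewise for Rios: a_R = 43.25 − 0.5a_V.
Substituting the second reaction function into the first: a_V = 16.3 − 0.2(43.25 − 0.5a_V), which gives 0.9a_V = 7.65 ⇒ a_V = 8.5.
Then a_R = 43.25 − 0.5·8.5 = 39.

8.5, 39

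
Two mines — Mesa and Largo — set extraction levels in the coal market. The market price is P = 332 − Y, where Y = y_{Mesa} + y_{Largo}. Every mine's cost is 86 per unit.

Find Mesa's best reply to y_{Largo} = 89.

78.5

Mine Mesa's profit: π = y_{Mesa}(332 − (y_{Mesa} + y_{Largo})) − 86y_{Mesa}.
∂π/∂y_{Mesa} = 246 − 2y_{Mesa} − y_{Largo} = 0, so y_{Mesa} = 123 − 0.5y_{Largo}.
At y_{Largo} = 89: y_{Mesa} = 123 − 0.5·89 = 78.5.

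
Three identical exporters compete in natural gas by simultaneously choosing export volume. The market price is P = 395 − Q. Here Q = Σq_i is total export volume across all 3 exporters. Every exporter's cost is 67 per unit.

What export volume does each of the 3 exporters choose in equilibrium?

A representative exporter's profit is π_i = q_i(395 − Q) − 67q_i, with Q = q_i + Σ_{j≠i} q_j.
First-order condition: 328 − 2q_i − Σ_{j≠i} q_j = 0.
In a symmetric equilibrium every exporter chooses the same q, so Σ_{j≠i} q_j = 2q. The condition becomes 328 − 4q = 0, giving q = 328/4 = 82.

82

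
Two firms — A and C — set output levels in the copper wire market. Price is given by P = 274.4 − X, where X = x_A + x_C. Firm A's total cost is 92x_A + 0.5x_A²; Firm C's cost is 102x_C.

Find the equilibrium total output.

105.44

Firm A's profit: π = x_A(274.4 − (x_A + x_C)) − 92x_A − 0.5x_A².
∂π/∂x_A = 182.4 − 3x_A − x_C = 0, so x_A = 60.8 − (1/3)x_C.
For C: ∂π/∂x_C = 172.4 − 2x_C − x_A = 0 ⇒ x_C = 86.2 − 0.5x_A.
Plugging x_C into A's best response: x_A = 60.8 − (1/3)(86.2 − 0.5x_A) ⇒ (5/6)x_A = 481/15, so x_A = 38.48.
Then x_C = 86.2 − 0.5·38.48 = 66.96.
Total output: 38.48 + 66.96 = 105.44.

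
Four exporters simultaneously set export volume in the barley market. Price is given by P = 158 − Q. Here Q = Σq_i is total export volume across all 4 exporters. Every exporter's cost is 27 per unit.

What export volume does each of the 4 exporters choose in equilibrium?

26.2

A representative exporter's profit is π_i = q_i(158 − Q) − 27q_i, with Q = q_i + Σ_{j≠i} q_j.
First-order condition: 131 − 2q_i − Σ_{j≠i} q_j = 0.
Imposing symmetry (q_j = q for all j) turns Σ_{j≠i} q_j into 3q, so 131 = 5q and q = 26.2.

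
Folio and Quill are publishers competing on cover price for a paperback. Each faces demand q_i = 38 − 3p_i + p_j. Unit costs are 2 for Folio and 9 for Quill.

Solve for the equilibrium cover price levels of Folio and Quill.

9.4, 12.4

Folio's profit: π = (p_{Folio} − 2)(38 − 3p_{Folio} + p_{Quill}).
∂π/∂p_{Folio} = 44 − 6p_{Folio} + p_{Quill} = 0 ⇒ p_{Folio} = 22/3 + (1/6)p_{Quill}.
Similarly p_{Quill} = 65/6 + (1/6)p_{Folio}.
Solving the two reaction functions simultaneously: (1 − (1/6)(1/6))p_{Folio} = 22/3 + (1/6)·(65/6), so (35/36)p_{Folio} = 329/36 and p_{Folio} = 9.4.
Then p_{Quill} = 65/6 + (1/6)·9.4 = 12.4.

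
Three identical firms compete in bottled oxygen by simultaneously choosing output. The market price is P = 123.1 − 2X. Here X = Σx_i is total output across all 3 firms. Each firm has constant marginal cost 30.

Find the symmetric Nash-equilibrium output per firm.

11.6375

A representative firm's profit is π_i = x_i(123.1 − 2X) − 30x_i, with X = x_i + Σ_{j≠i} x_j.
First-order condition: 93.1 − 4x_i − 2Σ_{j≠i} x_j = 0.
Imposing symmetry (x_j = x for all j) turns Σ_{j≠i} x_j into 2x, so 93.1 = 8x and x = 11.6375.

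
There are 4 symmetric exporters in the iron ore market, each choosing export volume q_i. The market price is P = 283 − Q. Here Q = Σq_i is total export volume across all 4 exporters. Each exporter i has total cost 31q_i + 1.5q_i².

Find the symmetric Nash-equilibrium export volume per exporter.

A representative exporter's profit is π_i = q_i(283 − Q) − 31q_i − 1.5q_i², with Q = q_i + Σ_{j≠i} q_j.
First-order condition: 252 − 5q_i − Σ_{j≠i} q_j = 0.
With identical exporters, set every q_j = q: then 252 − 5q − 3q = 0, i.e. q = 252/8 = 31.5.

31.5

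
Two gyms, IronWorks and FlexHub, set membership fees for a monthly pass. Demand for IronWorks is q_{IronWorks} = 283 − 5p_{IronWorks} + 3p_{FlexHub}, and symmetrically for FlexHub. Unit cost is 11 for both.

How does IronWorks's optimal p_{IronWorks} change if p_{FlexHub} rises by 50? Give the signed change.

15

IronWorks's profit: π = (p_{IronWorks} − 11)(283 − 5p_{IronWorks} + 3p_{FlexHub}).
∂π/∂p_{IronWorks} = 338 − 10p_{IronWorks} + 3p_{FlexHub} = 0 ⇒ p_{IronWorks} = 33.8 + 0.3p_{FlexHub}.
The reaction-function slope is 0.3, so a 50-unit rise in p_{FlexHub} moves p_{IronWorks} by 0.3 × 50 = 15. IronWorks's best response rises — the actions are strategic complements.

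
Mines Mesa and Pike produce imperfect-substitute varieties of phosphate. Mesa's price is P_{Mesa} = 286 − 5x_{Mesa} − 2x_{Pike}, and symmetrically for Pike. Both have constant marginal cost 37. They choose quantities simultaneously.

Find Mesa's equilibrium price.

140.75

Mine Mesa's profit: π = x_{Mesa}(286 − 5x_{Mesa} − 2x_{Pike}) − 37x_{Mesa}.
∂π/∂x_{Mesa} = 249 − 10x_{Mesa} − 2x_{Pike} = 0 ⇒ x_{Mesa} = 24.9 − 0.2x_{Pike}.
By symmetry x_{Pike} = x_{Mesa}; substituting into the reaction function, 1.2x_{Mesa} = 24.9 and x_{Mesa} = 20.75.
P_{Mesa} = 286 − 5·20.75 − 2·20.75 = 140.75.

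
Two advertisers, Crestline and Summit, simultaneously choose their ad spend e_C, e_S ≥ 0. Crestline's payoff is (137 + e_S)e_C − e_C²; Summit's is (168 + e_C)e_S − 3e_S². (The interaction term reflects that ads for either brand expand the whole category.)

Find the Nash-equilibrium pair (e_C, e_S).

Expanding Crestline's payoff: 137e_C + e_Se_C − e_C².
∂π/∂e_C = 137 + e_S − 2e_C = 0, so e_C = 68.5 + 0.5e_S.
Likewise for Summit: e_S = 28 + (1/6)e_C.
Solving the two reaction functions simultaneously: (1 − (0.5)(1/6))e_C = 68.5 + 0.5·28, so (11/12)e_C = 82.5 and e_C = 90.
Then e_S = 28 + (1/6)·90 = 43.

90, 43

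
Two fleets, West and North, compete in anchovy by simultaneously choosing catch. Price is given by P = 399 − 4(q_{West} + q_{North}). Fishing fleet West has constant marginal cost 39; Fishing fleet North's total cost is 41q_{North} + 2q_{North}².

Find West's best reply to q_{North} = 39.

Fishing fleet West's profit: π = q_{West}(399 − 4(q_{West} + q_{North})) − 39q_{West}.
∂π/∂q_{West} = 360 − 8q_{West} − 4q_{North} = 0, so q_{West} = 45 − 0.5q_{North}.
At q_{North} = 39: q_{West} = 45 − 0.5·39 = 25.5.

25.5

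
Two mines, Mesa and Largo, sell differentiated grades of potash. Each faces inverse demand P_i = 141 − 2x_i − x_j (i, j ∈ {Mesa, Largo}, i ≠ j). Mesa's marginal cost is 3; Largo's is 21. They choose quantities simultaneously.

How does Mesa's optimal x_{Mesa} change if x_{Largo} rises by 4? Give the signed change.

-1

Mine Mesa's profit: π = x_{Mesa}(141 − 2x_{Mesa} − x_{Largo}) − 3x_{Mesa}.
∂π/∂x_{Mesa} = 138 − 4x_{Mesa} − x_{Largo} = 0 ⇒ x_{Mesa} = 34.5 − 0.25x_{Largo}.
The reaction-function slope is −0.25, so a 4-unit rise in x_{Largo} moves x_{Mesa} by −0.25 × 4 = −1. Mesa's best response falls — the actions are strategic substitutes.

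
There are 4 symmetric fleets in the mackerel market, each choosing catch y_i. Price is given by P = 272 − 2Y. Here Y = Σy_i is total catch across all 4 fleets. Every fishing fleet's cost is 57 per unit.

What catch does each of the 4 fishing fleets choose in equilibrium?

A representative fishing fleet's profit is π_i = y_i(272 − 2Y) − 57y_i, with Y = y_i + Σ_{j≠i} y_j.
First-order condition: 215 − 4y_i − 2Σ_{j≠i} y_j = 0.
With identical fishing fleets, set every y_j = y: then 215 − 4y − 6y = 0, i.e. y = 215/10 = 21.5.

21.5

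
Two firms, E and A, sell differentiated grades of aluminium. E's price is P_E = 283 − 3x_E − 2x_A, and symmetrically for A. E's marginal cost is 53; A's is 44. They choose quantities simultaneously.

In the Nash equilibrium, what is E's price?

Firm E's profit: π = x_E(283 − 3x_E − 2x_A) − 53x_E.
∂π/∂x_E = 230 − 6x_E − 2x_A = 0 ⇒ x_E = 115/3 − (1/3)x_A.
Similarly x_A = 239/6 − (1/3)x_E.
Substituting the second reaction function into the first: x_E = 115/3 − (1/3)(239/6 − (1/3)x_E), which gives (8/9)x_E = 451/18 ⇒ x_E = 28.1875.
Then x_A = 239/6 − (1/3)·28.1875 = 30.4375.
P_E = 283 − 3·28.1875 − 2·30.4375 = 137.5625.

137.5625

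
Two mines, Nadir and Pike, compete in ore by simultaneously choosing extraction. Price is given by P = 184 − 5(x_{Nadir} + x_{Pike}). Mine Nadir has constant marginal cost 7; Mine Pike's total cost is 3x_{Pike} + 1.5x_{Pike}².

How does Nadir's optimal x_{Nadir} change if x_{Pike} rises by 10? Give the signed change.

Mine Nadir's profit: π = x_{Nadir}(184 − 5(x_{Nadir} + x_{Pike})) − 7x_{Nadir}.
∂π/∂x_{Nadir} = 177 − 10x_{Nadir} − 5x_{Pike} = 0, so x_{Nadir} = 17.7 − 0.5x_{Pike}.
The reaction-function slope is −0.5, so a 10-unit rise in x_{Pike} moves x_{Nadir} by −0.5 × 10 = −5. Nadir's best response falls — the actions are strategic substitutes.

-5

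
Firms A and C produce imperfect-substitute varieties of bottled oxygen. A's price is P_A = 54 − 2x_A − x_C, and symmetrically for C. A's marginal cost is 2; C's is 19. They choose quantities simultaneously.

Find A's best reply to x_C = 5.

11.75

Firm A's profit: π = x_A(54 − 2x_A − x_C) − 2x_A.
∂π/∂x_A = 52 − 4x_A − x_C = 0 ⇒ x_A = 13 − 0.25x_C.
At x_C = 5: x_A = 13 − 0.25·5 = 11.75.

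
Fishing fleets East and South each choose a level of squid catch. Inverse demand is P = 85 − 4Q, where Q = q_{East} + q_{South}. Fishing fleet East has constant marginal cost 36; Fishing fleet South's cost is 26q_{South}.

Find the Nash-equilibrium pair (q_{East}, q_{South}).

3.25, 5.75

Fishing fleet East's profit: π = q_{East}(85 − 4(q_{East} + q_{South})) − 36q_{East}.
∂π/∂q_{East} = 49 − 8q_{East} − 4q_{South} = 0, so q_{East} = 6.125 − 0.5q_{South}.
By the same steps for South: q_{South} = 7.375 − 0.5q_{East}.
Solving the two reaction functions simultaneously: (1 − (−0.5)(−0.5))q_{East} = 6.125 − 0.5·7.375, so 0.75q_{East} = 2.4375 and q_{East} = 3.25.
Then q_{South} = 7.375 − 0.5·3.25 = 5.75.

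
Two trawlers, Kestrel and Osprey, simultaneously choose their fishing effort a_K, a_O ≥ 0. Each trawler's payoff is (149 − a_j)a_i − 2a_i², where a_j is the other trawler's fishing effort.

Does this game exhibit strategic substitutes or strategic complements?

strategic substitutes

Kestrel's payoff is (149 − a_O)a_K − 2a_K².
∂π/∂a_K = 149 − a_O − 4a_K = 0, so a_K = 37.25 − 0.25a_O.
The best-response slope da_K/da_O = −0.25 < 0: the reaction function is downward-sloping, so the choices are strategic substitutes.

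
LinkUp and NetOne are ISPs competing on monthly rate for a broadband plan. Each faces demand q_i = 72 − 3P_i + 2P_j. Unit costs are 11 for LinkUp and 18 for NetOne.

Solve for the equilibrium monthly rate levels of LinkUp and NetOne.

27.5625, 30.1875

LinkUp's profit: π = (P_{LinkUp} − 11)(72 − 3P_{LinkUp} + 2P_{NetOne}).
∂π/∂P_{LinkUp} = 105 − 6P_{LinkUp} + 2P_{NetOne} = 0 ⇒ P_{LinkUp} = 17.5 + (1/3)P_{NetOne}.
Similarly P_{NetOne} = 21 + (1/3)P_{LinkUp}.
Plugging P_{NetOne} into LinkUp's best response: P_{LinkUp} = 17.5 + (1/3)(21 + (1/3)P_{LinkUp}) ⇒ (8/9)P_{LinkUp} = 24.5, so P_{LinkUp} = 27.5625.
Then P_{NetOne} = 21 + (1/3)·27.5625 = 30.1875.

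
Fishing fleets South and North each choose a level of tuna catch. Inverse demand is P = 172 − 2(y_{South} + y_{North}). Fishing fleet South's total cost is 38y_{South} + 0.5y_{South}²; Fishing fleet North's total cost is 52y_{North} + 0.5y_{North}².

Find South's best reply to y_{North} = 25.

Fishing fleet South's profit: π = y_{South}(172 − 2(y_{South} + y_{North})) − 38y_{South} − 0.5y_{South}².
∂π/∂y_{South} = 134 − 5y_{South} − 2y_{North} = 0, so y_{South} = 26.8 − 0.4y_{North}.
At y_{North} = 25: y_{South} = 26.8 − 0.4·25 = 16.8.

16.8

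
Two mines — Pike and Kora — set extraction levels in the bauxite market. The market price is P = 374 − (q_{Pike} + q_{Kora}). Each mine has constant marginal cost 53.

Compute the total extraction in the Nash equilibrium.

Mine Pike's profit: π = q_{Pike}(374 − (q_{Pike} + q_{Kora})) − 53q_{Pike}.
∂π/∂q_{Pike} = 321 − 2q_{Pike} − q_{Kora} = 0, so q_{Pike} = 160.5 − 0.5q_{Kora}.
Setting q_{Pike} = q_{Kora} in the reaction function: q_{Pike} = 160.5 − 0.5q_{Pike}, so q_{Pike} = 160.5 / 1.5 = 107.
Total extraction: 107 + 107 = 214.

214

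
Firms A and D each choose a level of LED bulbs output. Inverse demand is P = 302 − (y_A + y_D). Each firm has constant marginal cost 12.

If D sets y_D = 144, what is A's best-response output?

73

Firm A's profit: π = y_A(302 − (y_A + y_D)) − 12y_A.
∂π/∂y_A = 290 − 2y_A − y_D = 0, so y_A = 145 − 0.5y_D.
At y_D = 144: y_A = 145 − 0.5·144 = 73.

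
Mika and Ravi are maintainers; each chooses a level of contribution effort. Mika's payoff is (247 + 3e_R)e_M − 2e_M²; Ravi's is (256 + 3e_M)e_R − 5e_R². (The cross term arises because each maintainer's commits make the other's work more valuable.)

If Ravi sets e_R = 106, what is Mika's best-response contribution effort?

Expanding Mika's payoff: 247e_M + 3e_Re_M − 2e_M².
∂π/∂e_M = 247 + 3e_R − 4e_M = 0, so e_M = 61.75 + 0.75e_R.
At e_R = 106: e_M = 61.75 + 0.75·106 = 141.25.

141.25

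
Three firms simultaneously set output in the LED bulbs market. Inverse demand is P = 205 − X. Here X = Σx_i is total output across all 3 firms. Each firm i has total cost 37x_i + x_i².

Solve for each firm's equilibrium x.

28

A representative firm's profit is π_i = x_i(205 − X) − 37x_i − x_i², with X = x_i + Σ_{j≠i} x_j.
First-order condition: 168 − 4x_i − Σ_{j≠i} x_j = 0.
In a symmetric equilibrium every firm chooses the same x, so Σ_{j≠i} x_j = 2x. The condition becomes 168 − 6x = 0, giving x = 168/6 = 28.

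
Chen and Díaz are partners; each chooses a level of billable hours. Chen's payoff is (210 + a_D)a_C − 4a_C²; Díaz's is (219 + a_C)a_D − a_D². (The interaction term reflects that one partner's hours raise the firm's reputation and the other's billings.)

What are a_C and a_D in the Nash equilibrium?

42.6, 130.8

Expanding Chen's payoff: 210a_C + a_Da_C − 4a_C².
∂π/∂a_C = 210 + a_D − 8a_C = 0, so a_C = 26.25 + 0.125a_D.
Likewise for Díaz: a_D = 109.5 + 0.5a_C.
Plugging a_D into Chen's best response: a_C = 26.25 + 0.125(109.5 + 0.5a_C) ⇒ 0.9375a_C = 39.9375, so a_C = 42.6.
Then a_D = 109.5 + 0.5·42.6 = 130.8.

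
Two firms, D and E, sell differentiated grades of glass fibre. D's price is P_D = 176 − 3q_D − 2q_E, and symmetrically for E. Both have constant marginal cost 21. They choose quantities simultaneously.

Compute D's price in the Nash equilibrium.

Firm D's profit: π = q_D(176 − 3q_D − 2q_E) − 21q_D.
∂π/∂q_D = 155 − 6q_D − 2q_E = 0 ⇒ q_D = 155/6 − (1/3)q_E.
By symmetry q_E = q_D; substituting into the reaction function, (4/3)q_D = 155/6 and q_D = 19.375.
P_D = 176 − 3·19.375 − 2·19.375 = 79.125.

79.125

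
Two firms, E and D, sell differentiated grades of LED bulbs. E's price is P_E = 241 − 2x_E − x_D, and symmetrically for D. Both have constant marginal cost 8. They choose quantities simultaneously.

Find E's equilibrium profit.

Firm E's profit: π = x_E(241 − 2x_E − x_D) − 8x_E.
∂π/∂x_E = 233 − 4x_E − x_D = 0 ⇒ x_E = 58.25 − 0.25x_D.
The game is symmetric, so in equilibrium x_D = x_E: the reaction function gives 1.25x_E = 58.25, hence x_E = 46.6.
P_E = 241 − 2·46.6 − 46.6 = 101.2.
Profit = (101.2 − 8)·46.6 = 4343.12.

4343.12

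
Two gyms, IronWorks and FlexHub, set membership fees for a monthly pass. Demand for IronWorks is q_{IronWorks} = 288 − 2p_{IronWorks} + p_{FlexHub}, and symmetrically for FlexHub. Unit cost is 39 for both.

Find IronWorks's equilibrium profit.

IronWorks's profit: π = (p_{IronWorks} − 39)(288 − 2p_{IronWorks} + p_{FlexHub}).
∂π/∂p_{IronWorks} = 366 − 4p_{IronWorks} + p_{FlexHub} = 0 ⇒ p_{IronWorks} = 91.5 + 0.25p_{FlexHub}.
Setting p_{IronWorks} = p_{FlexHub} in the reaction function: p_{IronWorks} = 91.5 + 0.25p_{IronWorks}, so p_{IronWorks} = 91.5 / 0.75 = 122.
q_{IronWorks} = 288 − 2·122 + 122 = 166.
Profit = (122 − 39)·166 = 13778.

13778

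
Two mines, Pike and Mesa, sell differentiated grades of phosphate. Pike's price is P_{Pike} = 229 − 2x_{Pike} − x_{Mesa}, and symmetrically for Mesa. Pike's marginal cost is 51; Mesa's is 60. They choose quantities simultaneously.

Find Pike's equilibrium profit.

Mine Pike's profit: π = x_{Pike}(229 − 2x_{Pike} − x_{Mesa}) − 51x_{Pike}.
∂π/∂x_{Pike} = 178 − 4x_{Pike} − x_{Mesa} = 0 ⇒ x_{Pike} = 44.5 − 0.25x_{Mesa}.
Similarly x_{Mesa} = 42.25 − 0.25x_{Pike}.
Solving the two reaction functions simultaneously: (1 − (−0.25)(−0.25))x_{Pike} = 44.5 − 0.25·42.25, so 0.9375x_{Pike} = 33.9375 and x_{Pike} = 36.2.
Then x_{Mesa} = 42.25 − 0.25·36.2 = 33.2.
P_{Pike} = 229 − 2·36.2 − 33.2 = 123.4.
Profit = (123.4 − 51)·36.2 = 2620.88.

2620.88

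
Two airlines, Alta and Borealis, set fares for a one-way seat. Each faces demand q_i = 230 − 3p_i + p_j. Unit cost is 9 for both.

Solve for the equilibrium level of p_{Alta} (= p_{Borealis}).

51.4

Alta's profit: π = (p_{Alta} − 9)(230 − 3p_{Alta} + p_{Borealis}).
∂π/∂p_{Alta} = 257 − 6p_{Alta} + p_{Borealis} = 0 ⇒ p_{Alta} = 257/6 + (1/6)p_{Borealis}.
The game is symmetric, so in equilibrium p_{Borealis} = p_{Alta}: the reaction function gives (5/6)p_{Alta} = 257/6, hence p_{Alta} = 51.4.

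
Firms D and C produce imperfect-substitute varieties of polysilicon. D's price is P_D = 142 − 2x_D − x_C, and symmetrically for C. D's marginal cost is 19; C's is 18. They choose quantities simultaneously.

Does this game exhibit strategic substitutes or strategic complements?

Firm D's profit: π = x_D(142 − 2x_D − x_C) − 19x_D.
∂π/∂x_D = 123 − 4x_D − x_C = 0 ⇒ x_D = 30.75 − 0.25x_C.
The best-response slope dx_D/dx_C = −0.25 < 0: the reaction function is downward-sloping, so the choices are strategic substitutes.

strategic substitutes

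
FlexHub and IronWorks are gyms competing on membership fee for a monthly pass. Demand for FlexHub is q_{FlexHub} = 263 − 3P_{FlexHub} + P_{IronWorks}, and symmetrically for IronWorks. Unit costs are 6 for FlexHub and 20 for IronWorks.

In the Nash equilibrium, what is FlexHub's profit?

7925.88

FlexHub's profit: π = (P_{FlexHub} − 6)(263 − 3P_{FlexHub} + P_{IronWorks}).
∂π/∂P_{FlexHub} = 281 − 6P_{FlexHub} + P_{IronWorks} = 0 ⇒ P_{FlexHub} = 281/6 + (1/6)P_{IronWorks}.
Similarly P_{IronWorks} = 323/6 + (1/6)P_{FlexHub}.
Solving the two reaction functions simultaneously: (1 − (1/6)(1/6))P_{FlexHub} = 281/6 + (1/6)·(323/6), so (35/36)P_{FlexHub} = 2009/36 and P_{FlexHub} = 57.4.
Then P_{IronWorks} = 323/6 + (1/6)·57.4 = 63.4.
q_{FlexHub} = 263 − 3·57.4 + 63.4 = 154.2.
Profit = (57.4 − 6)·154.2 = 7925.88.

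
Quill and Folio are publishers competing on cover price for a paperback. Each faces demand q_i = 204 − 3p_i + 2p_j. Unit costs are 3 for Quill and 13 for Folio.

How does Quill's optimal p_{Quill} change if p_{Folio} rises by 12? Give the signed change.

4

Quill's profit: π = (p_{Quill} − 3)(204 − 3p_{Quill} + 2p_{Folio}).
∂π/∂p_{Quill} = 213 − 6p_{Quill} + 2p_{Folio} = 0 ⇒ p_{Quill} = 35.5 + (1/3)p_{Folio}.
The reaction-function slope is 1/3, so a 12-unit rise in p_{Folio} moves p_{Quill} by 1/3 × 12 = 4. Quill's best response rises — the actions are strategic complements.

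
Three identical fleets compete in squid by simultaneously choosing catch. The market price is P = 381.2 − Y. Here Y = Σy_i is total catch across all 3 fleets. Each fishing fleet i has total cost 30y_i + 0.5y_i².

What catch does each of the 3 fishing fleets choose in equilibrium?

A representative fishing fleet's profit is π_i = y_i(381.2 − Y) − 30y_i − 0.5y_i², with Y = y_i + Σ_{j≠i} y_j.
First-order condition: 351.2 − 3y_i − Σ_{j≠i} y_j = 0.
Imposing symmetry (y_j = y for all j) turns Σ_{j≠i} y_j into 2y, so 351.2 = 5y and y = 70.24.

70.24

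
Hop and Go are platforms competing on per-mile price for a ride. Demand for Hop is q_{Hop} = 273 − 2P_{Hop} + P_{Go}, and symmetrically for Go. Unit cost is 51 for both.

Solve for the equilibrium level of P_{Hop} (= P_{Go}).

Hop's profit: π = (P_{Hop} − 51)(273 − 2P_{Hop} + P_{Go}).
∂π/∂P_{Hop} = 375 − 4P_{Hop} + P_{Go} = 0 ⇒ P_{Hop} = 93.75 + 0.25P_{Go}.
By symmetry P_{Go} = P_{Hop}; substituting into the reaction function, 0.75P_{Hop} = 93.75 and P_{Hop} = 125.

125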